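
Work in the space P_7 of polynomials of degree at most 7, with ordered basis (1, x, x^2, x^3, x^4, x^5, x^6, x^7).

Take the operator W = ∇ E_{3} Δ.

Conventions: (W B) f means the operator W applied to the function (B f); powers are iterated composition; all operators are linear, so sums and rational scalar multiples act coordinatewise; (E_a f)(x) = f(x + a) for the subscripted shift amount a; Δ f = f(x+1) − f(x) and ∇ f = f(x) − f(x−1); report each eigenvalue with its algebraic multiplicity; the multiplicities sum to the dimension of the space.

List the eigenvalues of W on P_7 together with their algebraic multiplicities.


λ = 0 (multiplicity 8)

image of 1: 0
image of x: 0
image of x^2: 2
image of x^3: 6x + 18
image of x^4: 12x^2 + 72x + 110
image of x^5: 20x^3 + 180x^2 + 550x + 570
image of x^6: 30x^4 + 360x^3 + 1650x^2 + 3420x + 2702
image of x^7: 42x^5 + 630x^4 + 3850x^3 + 11970x^2 + 18914x + 12138
the matrix is upper triangular; its diagonal is (0, 0, 0, 0, 0, 0, 0, 0)
for a triangular matrix the eigenvalues are the diagonal entries, with algebraic multiplicity their repetition count


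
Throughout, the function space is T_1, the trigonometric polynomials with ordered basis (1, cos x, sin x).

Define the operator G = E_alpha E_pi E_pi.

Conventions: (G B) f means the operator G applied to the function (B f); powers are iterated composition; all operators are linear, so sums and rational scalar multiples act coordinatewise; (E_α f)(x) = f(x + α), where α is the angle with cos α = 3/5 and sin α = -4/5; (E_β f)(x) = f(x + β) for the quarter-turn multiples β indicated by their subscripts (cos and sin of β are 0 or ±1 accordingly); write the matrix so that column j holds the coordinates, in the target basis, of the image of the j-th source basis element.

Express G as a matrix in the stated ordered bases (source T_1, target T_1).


the matrix is [[1, 0, 0]; [0, 3/5, -4/5]; [0, 4/5, 3/5]] (rows listed top to bottom)

image of 1: 1
image of cos x: (3/5)cos x + (4/5)sin x
image of sin x: -(4/5)cos x + (3/5)sin x
each image's coordinates form column j of the matrix


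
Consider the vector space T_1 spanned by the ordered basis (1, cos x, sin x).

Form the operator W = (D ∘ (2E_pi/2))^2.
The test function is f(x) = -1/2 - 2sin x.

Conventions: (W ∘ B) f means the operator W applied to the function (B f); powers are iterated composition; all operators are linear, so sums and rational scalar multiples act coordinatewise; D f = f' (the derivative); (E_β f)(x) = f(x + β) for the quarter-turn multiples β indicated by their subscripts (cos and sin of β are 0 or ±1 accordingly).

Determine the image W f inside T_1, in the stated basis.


E_pi/2 f = -1/2 - 2cos x
(2E_pi/2) f = -1 - 4cos x
D (2E_pi/2) f = 4sin x
E_pi/2 (D ∘ (2E_pi/2)) f = 4cos x
(2E_pi/2) (D ∘ (2E_pi/2)) f = 8cos x
D (2E_pi/2) (D ∘ (2E_pi/2)) f = -8sin x

g(x) = -8sin x


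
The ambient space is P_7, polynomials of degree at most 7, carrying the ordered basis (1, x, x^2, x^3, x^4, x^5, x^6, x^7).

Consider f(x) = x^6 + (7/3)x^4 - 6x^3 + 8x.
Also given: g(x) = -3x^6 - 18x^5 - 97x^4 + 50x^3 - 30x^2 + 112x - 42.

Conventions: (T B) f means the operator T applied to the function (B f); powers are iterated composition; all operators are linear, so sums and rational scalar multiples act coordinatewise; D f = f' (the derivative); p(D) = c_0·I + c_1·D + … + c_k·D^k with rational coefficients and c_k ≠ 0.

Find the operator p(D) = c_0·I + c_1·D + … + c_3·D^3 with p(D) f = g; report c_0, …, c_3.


D^0 f = x^6 + (7/3)x^4 - 6x^3 + 8x
D^1 f = 6x^5 + (28/3)x^3 - 18x^2 + 8
D^2 f = 30x^4 + 28x^2 - 36x
D^3 f = 120x^3 + 56x - 36
matching coefficients of g against c_0 f + c_1 Df + … from the top degree down determines the c_i
solution: c_0 = -3, c_1 = -3, c_2 = -3, c_3 = 1/2

c_0 = -3, c_1 = -3, c_2 = -3, c_3 = 1/2


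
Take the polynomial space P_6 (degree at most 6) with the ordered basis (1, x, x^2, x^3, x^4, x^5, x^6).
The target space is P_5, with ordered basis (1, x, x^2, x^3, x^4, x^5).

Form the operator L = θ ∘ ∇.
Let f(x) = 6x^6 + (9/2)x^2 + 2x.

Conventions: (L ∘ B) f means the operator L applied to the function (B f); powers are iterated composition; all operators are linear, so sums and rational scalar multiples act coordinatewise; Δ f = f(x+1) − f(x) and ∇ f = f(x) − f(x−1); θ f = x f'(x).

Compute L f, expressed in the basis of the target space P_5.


the result is g(x) = 180x^5 - 360x^4 + 360x^3 - 180x^2 + 45x

∇ f = 36x^5 - 90x^4 + 120x^3 - 90x^2 + 45x - 17/2
θ ∇ f = 180x^5 - 360x^4 + 360x^3 - 180x^2 + 45x


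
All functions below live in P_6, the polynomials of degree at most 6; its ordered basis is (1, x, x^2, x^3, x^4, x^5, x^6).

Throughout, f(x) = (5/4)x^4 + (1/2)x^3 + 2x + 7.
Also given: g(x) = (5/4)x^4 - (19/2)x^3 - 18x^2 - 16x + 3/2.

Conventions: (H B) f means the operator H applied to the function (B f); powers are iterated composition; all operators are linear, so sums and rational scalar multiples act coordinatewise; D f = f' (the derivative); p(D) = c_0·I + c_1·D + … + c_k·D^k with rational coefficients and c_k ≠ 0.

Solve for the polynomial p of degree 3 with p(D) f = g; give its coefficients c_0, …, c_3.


p(D) = I − 2·D − D^2 − (1/2)·D^3, i.e. c_0 = 1, c_1 = -2, c_2 = -1, c_3 = -1/2

D^0 f = (5/4)x^4 + (1/2)x^3 + 2x + 7
D^1 f = 5x^3 + (3/2)x^2 + 2
D^2 f = 15x^2 + 3x
D^3 f = 30x + 3
matching coefficients of g against c_0 f + c_1 Df + … from the top degree down determines the c_i
solution: c_0 = 1, c_1 = -2, c_2 = -1, c_3 = -1/2


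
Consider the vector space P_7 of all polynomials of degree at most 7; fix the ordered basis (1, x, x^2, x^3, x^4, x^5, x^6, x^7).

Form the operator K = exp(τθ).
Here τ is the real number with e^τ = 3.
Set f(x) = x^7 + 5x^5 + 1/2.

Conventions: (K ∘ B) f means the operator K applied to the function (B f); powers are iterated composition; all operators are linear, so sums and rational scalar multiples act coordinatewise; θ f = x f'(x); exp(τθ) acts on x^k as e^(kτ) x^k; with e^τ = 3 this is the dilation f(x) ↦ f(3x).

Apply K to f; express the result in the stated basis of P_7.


the image equals g(x) = 2187x^7 + 1215x^5 + 1/2

exp(τθ) x^k = e^(kτ) x^k; with e^τ = 3 this sends x^k to 3^k x^k
x^5 ↦ 243 x^5
x^7 ↦ 2187 x^7
applying this coordinatewise to f: exp(τθ) f = 2187x^7 + 1215x^5 + 1/2


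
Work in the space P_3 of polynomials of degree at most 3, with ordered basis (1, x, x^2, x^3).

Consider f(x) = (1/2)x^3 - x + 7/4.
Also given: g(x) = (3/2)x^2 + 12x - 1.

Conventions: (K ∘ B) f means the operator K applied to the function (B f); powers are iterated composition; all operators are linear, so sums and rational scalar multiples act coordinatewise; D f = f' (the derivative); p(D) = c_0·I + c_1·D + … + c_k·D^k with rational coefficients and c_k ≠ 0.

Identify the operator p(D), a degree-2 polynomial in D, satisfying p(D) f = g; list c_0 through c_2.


D^0 f = (1/2)x^3 - x + 7/4
D^1 f = (3/2)x^2 - 1
D^2 f = 3x
matching coefficients of g against c_0 f + c_1 Df + … from the top degree down determines the c_i
solution: c_0 = 0, c_1 = 1, c_2 = 4

c_0 = 0, c_1 = 1, c_2 = 4


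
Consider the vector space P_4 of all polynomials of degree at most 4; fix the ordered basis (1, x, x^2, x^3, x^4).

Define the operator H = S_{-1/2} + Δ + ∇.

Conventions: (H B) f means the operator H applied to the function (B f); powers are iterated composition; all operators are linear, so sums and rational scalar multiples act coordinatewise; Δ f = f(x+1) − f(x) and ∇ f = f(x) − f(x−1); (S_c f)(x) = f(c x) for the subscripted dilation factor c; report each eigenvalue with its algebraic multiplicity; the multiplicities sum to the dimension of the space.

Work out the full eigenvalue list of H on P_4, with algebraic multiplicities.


λ = -1/2 (multiplicity 1), λ = -1/8 (multiplicity 1), λ = 1/16 (multiplicity 1), λ = 1/4 (multiplicity 1), λ = 1 (multiplicity 1)

image of 1: 1
image of x: -(1/2)x + 2
image of x^2: (1/4)x^2 + 4x
image of x^3: -(1/8)x^3 + 6x^2 + 2
image of x^4: (1/16)x^4 + 8x^3 + 8x
the matrix is upper triangular; its diagonal is (1, -1/2, 1/4, -1/8, 1/16)
for a triangular matrix the eigenvalues are the diagonal entries, with algebraic multiplicity their repetition count


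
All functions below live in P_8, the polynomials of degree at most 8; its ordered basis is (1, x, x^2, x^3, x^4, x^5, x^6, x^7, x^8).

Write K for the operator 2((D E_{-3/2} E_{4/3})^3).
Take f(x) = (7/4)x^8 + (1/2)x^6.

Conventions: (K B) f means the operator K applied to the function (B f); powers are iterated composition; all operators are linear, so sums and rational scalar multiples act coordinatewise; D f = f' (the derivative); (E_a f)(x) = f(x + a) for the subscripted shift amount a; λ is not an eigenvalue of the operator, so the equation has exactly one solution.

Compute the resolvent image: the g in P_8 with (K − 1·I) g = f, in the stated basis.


write g with unknown coordinates in the stated basis and equate coefficients in (K − 1·I) g = f
solving from the highest basis element down gives g = -(7/4)x^8 - (1/2)x^6 - 1176x^5 + 2940x^4 - 3060x^3 - 139470x^2 + (563565/2)x - 570033/4
check: K g = -1176x^5 + 2940x^4 - 3060x^3 - 139470x^2 + (563565/2)x - 570033/4
so K g − 1·g = (7/4)x^8 + (1/2)x^6 = f ✓

g(x) = -(7/4)x^8 - (1/2)x^6 - 1176x^5 + 2940x^4 - 3060x^3 - 139470x^2 + (563565/2)x - 570033/4


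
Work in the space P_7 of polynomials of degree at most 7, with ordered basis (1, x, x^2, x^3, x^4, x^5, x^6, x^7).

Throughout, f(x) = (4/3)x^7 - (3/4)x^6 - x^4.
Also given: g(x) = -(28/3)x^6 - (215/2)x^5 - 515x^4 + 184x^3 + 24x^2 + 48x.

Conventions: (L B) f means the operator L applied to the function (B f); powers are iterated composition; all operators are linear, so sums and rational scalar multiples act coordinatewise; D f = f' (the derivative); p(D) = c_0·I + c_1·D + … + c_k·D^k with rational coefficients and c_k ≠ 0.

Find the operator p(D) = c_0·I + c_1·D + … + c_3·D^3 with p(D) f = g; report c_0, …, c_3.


c_0 = 0, c_1 = -1, c_2 = -2, c_3 = -2

D^0 f = (4/3)x^7 - (3/4)x^6 - x^4
D^1 f = (28/3)x^6 - (9/2)x^5 - 4x^3
D^2 f = 56x^5 - (45/2)x^4 - 12x^2
D^3 f = 280x^4 - 90x^3 - 24x
matching coefficients of g against c_0 f + c_1 Df + … from the top degree down determines the c_i
solution: c_0 = 0, c_1 = -1, c_2 = -2, c_3 = -2


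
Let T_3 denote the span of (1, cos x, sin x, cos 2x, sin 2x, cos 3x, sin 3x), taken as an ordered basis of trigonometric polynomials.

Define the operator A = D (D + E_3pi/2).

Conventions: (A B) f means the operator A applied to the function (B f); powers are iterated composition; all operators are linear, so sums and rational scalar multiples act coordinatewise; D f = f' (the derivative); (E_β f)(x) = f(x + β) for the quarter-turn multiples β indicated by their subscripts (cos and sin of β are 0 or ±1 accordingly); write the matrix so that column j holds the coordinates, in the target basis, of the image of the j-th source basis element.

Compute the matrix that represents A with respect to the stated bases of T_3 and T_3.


the matrix is [[0, 0, 0, 0, 0, 0, 0]; [0, 0, 0, 0, 0, 0, 0]; [0, 0, 0, 0, 0, 0, 0]; [0, 0, 0, -4, -2, 0, 0]; [0, 0, 0, 2, -4, 0, 0]; [0, 0, 0, 0, 0, -12, 0]; [0, 0, 0, 0, 0, 0, -12]] (rows listed top to bottom)

image of 1: 0
image of cos x: 0
image of sin x: 0
image of cos 2x: -4cos 2x + 2sin 2x
image of sin 2x: -2cos 2x - 4sin 2x
image of cos 3x: -12cos 3x
image of sin 3x: -12sin 3x
each image's coordinates form column j of the matrix


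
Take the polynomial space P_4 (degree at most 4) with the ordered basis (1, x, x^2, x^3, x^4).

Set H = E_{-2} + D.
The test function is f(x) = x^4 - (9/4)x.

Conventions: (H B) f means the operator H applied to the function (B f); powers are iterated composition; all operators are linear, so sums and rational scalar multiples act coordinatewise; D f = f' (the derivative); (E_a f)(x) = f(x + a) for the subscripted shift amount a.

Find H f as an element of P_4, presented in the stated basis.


E_{-2} f = x^4 - 8x^3 + 24x^2 - (137/4)x + 41/2
D f = 4x^3 - 9/4
(E_{-2} + D) f = x^4 - 4x^3 + 24x^2 - (137/4)x + 73/4

the result is g(x) = x^4 - 4x^3 + 24x^2 - (137/4)x + 73/4


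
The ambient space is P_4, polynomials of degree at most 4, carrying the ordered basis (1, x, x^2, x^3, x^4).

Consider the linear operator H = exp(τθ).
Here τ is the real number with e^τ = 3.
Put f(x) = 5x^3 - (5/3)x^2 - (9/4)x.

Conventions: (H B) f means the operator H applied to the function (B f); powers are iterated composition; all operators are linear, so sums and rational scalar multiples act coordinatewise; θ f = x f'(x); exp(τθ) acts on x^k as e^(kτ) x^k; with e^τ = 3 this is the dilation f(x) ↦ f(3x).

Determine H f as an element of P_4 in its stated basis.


g(x) = 135x^3 - 15x^2 - (27/4)x

exp(τθ) x^k = e^(kτ) x^k; with e^τ = 3 this sends x^k to 3^k x^k
x ↦ 3 x
x^2 ↦ 9 x^2
x^3 ↦ 27 x^3
applying this coordinatewise to f: exp(τθ) f = 135x^3 - 15x^2 - (27/4)x


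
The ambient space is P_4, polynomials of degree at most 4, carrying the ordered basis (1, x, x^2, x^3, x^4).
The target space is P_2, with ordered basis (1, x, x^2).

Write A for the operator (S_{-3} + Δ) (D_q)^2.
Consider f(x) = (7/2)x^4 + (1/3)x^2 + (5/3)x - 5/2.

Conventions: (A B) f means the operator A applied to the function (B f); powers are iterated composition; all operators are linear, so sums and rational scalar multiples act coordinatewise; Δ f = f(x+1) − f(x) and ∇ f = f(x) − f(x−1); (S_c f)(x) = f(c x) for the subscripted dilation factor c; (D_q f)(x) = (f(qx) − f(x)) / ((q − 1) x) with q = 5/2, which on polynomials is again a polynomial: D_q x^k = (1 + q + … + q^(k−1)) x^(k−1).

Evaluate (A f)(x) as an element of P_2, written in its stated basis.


D_q f = (1421/16)x^3 + (7/6)x + 5/3
D_q D_q f = (55419/64)x^2 + 7/6
S_{-3} (D_q)^2 f = (498771/64)x^2 + 7/6
Δ (D_q)^2 f = (55419/32)x + 55419/64
(S_{-3} + Δ) (D_q)^2 f = (498771/64)x^2 + (55419/32)x + 166481/192

the result is g(x) = (498771/64)x^2 + (55419/32)x + 166481/192


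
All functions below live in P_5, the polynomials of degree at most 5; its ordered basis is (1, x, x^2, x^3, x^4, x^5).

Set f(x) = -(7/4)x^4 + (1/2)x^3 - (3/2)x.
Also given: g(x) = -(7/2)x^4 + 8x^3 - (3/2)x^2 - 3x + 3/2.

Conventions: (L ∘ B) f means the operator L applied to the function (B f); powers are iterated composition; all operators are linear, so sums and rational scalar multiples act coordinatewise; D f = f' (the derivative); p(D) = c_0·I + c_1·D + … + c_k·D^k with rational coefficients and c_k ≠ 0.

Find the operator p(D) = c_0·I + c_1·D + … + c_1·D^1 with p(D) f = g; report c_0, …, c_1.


D^0 f = -(7/4)x^4 + (1/2)x^3 - (3/2)x
D^1 f = -7x^3 + (3/2)x^2 - 3/2
matching coefficients of g against c_0 f + c_1 Df + … from the top degree down determines the c_i
solution: c_0 = 2, c_1 = -1

c_0 = 2, c_1 = -1


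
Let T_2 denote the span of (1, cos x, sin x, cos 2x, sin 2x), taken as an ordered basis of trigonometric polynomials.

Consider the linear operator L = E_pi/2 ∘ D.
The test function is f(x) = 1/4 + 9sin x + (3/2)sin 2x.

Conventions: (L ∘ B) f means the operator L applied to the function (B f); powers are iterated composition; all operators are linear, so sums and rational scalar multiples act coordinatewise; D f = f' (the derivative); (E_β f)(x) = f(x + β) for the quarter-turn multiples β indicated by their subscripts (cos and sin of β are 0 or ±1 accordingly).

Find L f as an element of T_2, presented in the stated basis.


D f = 9cos x + 3cos 2x
E_pi/2 D f = -9sin x - 3cos 2x

the result is g(x) = -9sin x - 3cos 2x


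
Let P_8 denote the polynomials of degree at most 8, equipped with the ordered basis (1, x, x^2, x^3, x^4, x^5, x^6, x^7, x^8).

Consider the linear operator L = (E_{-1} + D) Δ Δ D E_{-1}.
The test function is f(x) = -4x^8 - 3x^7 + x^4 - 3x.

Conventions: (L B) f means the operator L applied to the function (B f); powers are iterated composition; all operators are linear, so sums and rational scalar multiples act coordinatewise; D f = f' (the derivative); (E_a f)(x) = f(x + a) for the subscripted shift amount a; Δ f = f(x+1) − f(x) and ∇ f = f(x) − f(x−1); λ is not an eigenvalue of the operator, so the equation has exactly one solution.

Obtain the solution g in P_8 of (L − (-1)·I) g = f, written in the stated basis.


g(x) = -4x^8 - 3x^7 + 1344x^5 + 631x^4 + 15680x^3 - 89670x^2 - 3779x - 190442

write g with unknown coordinates in the stated basis and equate coefficients in (L − (-1)·I) g = f
solving from the highest basis element down gives g = -4x^8 - 3x^7 + 1344x^5 + 631x^4 + 15680x^3 - 89670x^2 - 3779x - 190442
check: L g = -1344x^5 - 630x^4 - 15680x^3 + 89670x^2 + 3776x + 190442
so L g − (-1)·g = -4x^8 - 3x^7 + x^4 - 3x = f ✓


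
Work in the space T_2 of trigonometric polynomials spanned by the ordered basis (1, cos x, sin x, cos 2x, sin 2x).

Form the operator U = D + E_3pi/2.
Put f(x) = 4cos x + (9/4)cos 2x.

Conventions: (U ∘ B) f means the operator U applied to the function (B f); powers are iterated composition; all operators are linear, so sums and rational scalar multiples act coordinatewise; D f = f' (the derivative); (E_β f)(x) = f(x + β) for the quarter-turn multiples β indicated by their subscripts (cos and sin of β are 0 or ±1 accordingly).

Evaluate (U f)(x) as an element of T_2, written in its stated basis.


the result is g(x) = -(9/4)cos 2x - (9/2)sin 2x

D f = -4sin x - (9/2)sin 2x
E_3pi/2 f = 4sin x - (9/4)cos 2x
(D + E_3pi/2) f = -(9/4)cos 2x - (9/2)sin 2x


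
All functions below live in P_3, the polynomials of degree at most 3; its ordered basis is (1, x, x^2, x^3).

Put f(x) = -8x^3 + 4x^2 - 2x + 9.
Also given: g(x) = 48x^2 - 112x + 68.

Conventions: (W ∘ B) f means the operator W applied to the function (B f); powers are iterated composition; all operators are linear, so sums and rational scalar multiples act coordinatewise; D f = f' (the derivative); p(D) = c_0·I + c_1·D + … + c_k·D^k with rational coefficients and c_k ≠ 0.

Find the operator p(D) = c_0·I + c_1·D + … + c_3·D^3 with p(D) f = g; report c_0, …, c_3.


c_0 = 0, c_1 = -2, c_2 = 2, c_3 = -1

D^0 f = -8x^3 + 4x^2 - 2x + 9
D^1 f = -24x^2 + 8x - 2
D^2 f = -48x + 8
D^3 f = -48
matching coefficients of g against c_0 f + c_1 Df + … from the top degree down determines the c_i
solution: c_0 = 0, c_1 = -2, c_2 = 2, c_3 = -1


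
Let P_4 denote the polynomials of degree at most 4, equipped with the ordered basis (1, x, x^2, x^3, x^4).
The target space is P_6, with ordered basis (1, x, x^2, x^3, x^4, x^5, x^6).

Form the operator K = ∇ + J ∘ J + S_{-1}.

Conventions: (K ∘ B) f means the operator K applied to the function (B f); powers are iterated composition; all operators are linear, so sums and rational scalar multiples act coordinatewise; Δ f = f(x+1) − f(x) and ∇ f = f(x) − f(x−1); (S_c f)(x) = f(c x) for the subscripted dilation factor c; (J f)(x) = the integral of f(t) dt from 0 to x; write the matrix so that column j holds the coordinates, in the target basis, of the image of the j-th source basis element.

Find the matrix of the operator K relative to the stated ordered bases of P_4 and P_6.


the matrix is [[1, 1, -1, 1, -1]; [0, -1, 2, -3, 4]; [1/2, 0, 1, 3, -6]; [0, 1/6, 0, -1, 4]; [0, 0, 1/12, 0, 1]; [0, 0, 0, 1/20, 0]; [0, 0, 0, 0, 1/30]] (rows listed top to bottom)

image of 1: (1/2)x^2 + 1
image of x: (1/6)x^3 - x + 1
image of x^2: (1/12)x^4 + x^2 + 2x - 1
image of x^3: (1/20)x^5 - x^3 + 3x^2 - 3x + 1
image of x^4: (1/30)x^6 + x^4 + 4x^3 - 6x^2 + 4x - 1
each image's coordinates form column j of the matrix


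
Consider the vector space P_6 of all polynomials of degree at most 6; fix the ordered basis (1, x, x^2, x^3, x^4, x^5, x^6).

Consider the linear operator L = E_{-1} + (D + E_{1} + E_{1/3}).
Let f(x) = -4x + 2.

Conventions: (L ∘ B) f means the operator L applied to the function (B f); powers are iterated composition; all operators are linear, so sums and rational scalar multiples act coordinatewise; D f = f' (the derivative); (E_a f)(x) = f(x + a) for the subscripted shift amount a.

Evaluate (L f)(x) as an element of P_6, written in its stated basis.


the image equals g(x) = -12x + 2/3

E_{-1} f = -4x + 6
D f = -4
E_{1} f = -4x - 2
E_{1/3} f = -4x + 2/3
(D + E_{1} + E_{1/3}) f = -8x - 16/3
(E_{-1} + (D + E_{1} + E_{1/3})) f = -12x + 2/3


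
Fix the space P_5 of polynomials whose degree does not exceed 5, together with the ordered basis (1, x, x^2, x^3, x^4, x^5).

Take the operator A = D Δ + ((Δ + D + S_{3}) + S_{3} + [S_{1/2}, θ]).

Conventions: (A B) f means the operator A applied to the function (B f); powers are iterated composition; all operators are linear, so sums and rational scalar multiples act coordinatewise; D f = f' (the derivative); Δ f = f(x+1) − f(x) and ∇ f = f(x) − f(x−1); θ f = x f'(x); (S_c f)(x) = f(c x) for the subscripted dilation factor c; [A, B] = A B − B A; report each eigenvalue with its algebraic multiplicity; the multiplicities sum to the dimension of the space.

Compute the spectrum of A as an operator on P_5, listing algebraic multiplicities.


image of 1: 2
image of x: 6x + 2
image of x^2: 18x^2 + 4x + 3
image of x^3: 54x^3 + 6x^2 + 9x + 4
image of x^4: 162x^4 + 8x^3 + 18x^2 + 16x + 5
image of x^5: 486x^5 + 10x^4 + 30x^3 + 40x^2 + 25x + 6
the matrix is upper triangular; its diagonal is (2, 6, 18, 54, 162, 486)
for a triangular matrix the eigenvalues are the diagonal entries, with algebraic multiplicity their repetition count

λ = 2 (multiplicity 1), λ = 6 (multiplicity 1), λ = 18 (multiplicity 1), λ = 54 (multiplicity 1), λ = 162 (multiplicity 1), λ = 486 (multiplicity 1)


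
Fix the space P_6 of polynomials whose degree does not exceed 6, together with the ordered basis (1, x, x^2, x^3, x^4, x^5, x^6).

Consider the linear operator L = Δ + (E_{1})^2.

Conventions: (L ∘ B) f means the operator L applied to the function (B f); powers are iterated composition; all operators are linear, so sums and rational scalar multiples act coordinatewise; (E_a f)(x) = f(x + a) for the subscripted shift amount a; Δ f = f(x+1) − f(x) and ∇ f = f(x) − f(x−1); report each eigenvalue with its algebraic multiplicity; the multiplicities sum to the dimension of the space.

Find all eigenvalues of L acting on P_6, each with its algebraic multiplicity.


λ = 1 (multiplicity 7)

image of 1: 1
image of x: x + 3
image of x^2: x^2 + 6x + 5
image of x^3: x^3 + 9x^2 + 15x + 9
image of x^4: x^4 + 12x^3 + 30x^2 + 36x + 17
image of x^5: x^5 + 15x^4 + 50x^3 + 90x^2 + 85x + 33
image of x^6: x^6 + 18x^5 + 75x^4 + 180x^3 + 255x^2 + 198x + 65
the matrix is upper triangular; its diagonal is (1, 1, 1, 1, 1, 1, 1)
for a triangular matrix the eigenvalues are the diagonal entries, with algebraic multiplicity their repetition count


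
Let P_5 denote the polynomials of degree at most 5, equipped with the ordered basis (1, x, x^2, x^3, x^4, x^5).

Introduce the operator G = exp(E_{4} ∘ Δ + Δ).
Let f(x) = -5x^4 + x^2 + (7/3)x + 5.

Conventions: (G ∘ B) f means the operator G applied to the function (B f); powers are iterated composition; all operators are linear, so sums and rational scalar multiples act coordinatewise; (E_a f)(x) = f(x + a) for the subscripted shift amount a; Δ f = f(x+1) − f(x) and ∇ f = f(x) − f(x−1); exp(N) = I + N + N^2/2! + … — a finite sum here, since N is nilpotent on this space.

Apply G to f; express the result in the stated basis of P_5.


g(x) = -5x^4 - 40x^3 - 419x^2 - (7781/3)x - 21259/3

order-1 term: -40x^3 - 300x^2 - 1236x - 5506/3
order-2 term: -120x^2 - 1200x - 3976
order-3 term: -160x - 1200
order-4 term: -80
the series for exp(E_{4} ∘ Δ + Δ) f terminates at order 4
exp(E_{4} ∘ Δ + Δ) f = -5x^4 - 40x^3 - 419x^2 - (7781/3)x - 21259/3


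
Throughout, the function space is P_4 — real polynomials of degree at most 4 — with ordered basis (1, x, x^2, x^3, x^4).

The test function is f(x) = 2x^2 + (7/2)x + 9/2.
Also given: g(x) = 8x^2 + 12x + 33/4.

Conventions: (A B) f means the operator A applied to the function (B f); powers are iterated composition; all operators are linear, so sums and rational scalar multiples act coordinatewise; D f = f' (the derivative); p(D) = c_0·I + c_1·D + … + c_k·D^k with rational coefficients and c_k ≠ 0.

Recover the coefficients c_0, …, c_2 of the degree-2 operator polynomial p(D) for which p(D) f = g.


p(D) = 4·I − (1/2)·D − 2·D^2, i.e. c_0 = 4, c_1 = -1/2, c_2 = -2

D^0 f = 2x^2 + (7/2)x + 9/2
D^1 f = 4x + 7/2
D^2 f = 4
matching coefficients of g against c_0 f + c_1 Df + … from the top degree down determines the c_i
solution: c_0 = 4, c_1 = -1/2, c_2 = -2


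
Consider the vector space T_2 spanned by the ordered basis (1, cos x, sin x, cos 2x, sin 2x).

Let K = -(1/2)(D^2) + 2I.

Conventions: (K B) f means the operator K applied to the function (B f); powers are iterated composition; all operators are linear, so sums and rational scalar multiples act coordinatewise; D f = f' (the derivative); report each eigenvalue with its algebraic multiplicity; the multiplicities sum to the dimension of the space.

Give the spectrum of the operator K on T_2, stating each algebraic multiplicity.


λ = 2 (multiplicity 1), λ = 5/2 (multiplicity 2), λ = 4 (multiplicity 2)

image of 1: 2
image of cos x: (5/2)cos x
image of sin x: (5/2)sin x
image of cos 2x: 4cos 2x
image of sin 2x: 4sin 2x
the matrix is diagonal; its diagonal is (2, 5/2, 5/2, 4, 4)
for a triangular matrix the eigenvalues are the diagonal entries, with algebraic multiplicity their repetition count


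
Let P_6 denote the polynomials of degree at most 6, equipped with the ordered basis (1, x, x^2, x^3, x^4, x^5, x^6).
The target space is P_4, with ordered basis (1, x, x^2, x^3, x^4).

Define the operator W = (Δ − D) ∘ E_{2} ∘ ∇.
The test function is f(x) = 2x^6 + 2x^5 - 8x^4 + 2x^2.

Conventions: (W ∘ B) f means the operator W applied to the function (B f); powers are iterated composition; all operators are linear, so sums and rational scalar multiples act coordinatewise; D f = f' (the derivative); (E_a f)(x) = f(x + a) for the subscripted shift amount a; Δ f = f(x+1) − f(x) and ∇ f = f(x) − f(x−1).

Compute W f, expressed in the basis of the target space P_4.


∇ f = 12x^5 - 20x^4 - 12x^3 + 38x^2 - 26x + 6
E_{2} ∇ f = 12x^5 + 100x^4 + 308x^3 + 446x^2 + 302x + 74
Δ (E_{2} ∘ ∇) f = 60x^4 + 520x^3 + 1644x^2 + 2276x + 1168
D (E_{2} ∘ ∇) f = 60x^4 + 400x^3 + 924x^2 + 892x + 302
(-D) (E_{2} ∘ ∇) f = -60x^4 - 400x^3 - 924x^2 - 892x - 302
(Δ − D) (E_{2} ∘ ∇) f = 120x^3 + 720x^2 + 1384x + 866

g(x) = 120x^3 + 720x^2 + 1384x + 866


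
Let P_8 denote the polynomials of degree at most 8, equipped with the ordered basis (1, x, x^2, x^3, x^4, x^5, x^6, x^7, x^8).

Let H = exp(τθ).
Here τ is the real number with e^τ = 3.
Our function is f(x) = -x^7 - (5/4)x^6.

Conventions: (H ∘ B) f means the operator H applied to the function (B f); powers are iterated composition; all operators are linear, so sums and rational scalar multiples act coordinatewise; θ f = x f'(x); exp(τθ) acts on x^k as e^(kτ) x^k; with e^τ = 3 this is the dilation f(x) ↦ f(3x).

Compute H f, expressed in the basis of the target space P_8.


exp(τθ) x^k = e^(kτ) x^k; with e^τ = 3 this sends x^k to 3^k x^k
x^6 ↦ 729 x^6
x^7 ↦ 2187 x^7
applying this coordinatewise to f: exp(τθ) f = -2187x^7 - (3645/4)x^6

the image equals g(x) = -2187x^7 - (3645/4)x^6


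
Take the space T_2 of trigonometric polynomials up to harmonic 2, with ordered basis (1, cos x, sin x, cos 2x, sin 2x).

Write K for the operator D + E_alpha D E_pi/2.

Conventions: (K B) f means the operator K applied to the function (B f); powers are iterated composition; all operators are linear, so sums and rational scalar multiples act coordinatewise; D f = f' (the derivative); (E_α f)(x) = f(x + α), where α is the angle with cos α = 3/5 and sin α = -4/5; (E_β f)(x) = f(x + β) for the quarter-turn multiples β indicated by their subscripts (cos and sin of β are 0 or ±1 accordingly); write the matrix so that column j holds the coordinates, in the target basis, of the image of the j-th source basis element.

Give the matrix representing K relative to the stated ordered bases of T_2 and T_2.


the matrix is [[0, 0, 0, 0, 0]; [0, -3/5, 9/5, 0, 0]; [0, -9/5, -3/5, 0, 0]; [0, 0, 0, -48/25, 64/25]; [0, 0, 0, -64/25, -48/25]] (rows listed top to bottom)

image of 1: 0
image of cos x: -(3/5)cos x - (9/5)sin x
image of sin x: (9/5)cos x - (3/5)sin x
image of cos 2x: -(48/25)cos 2x - (64/25)sin 2x
image of sin 2x: (64/25)cos 2x - (48/25)sin 2x
each image's coordinates form column j of the matrix


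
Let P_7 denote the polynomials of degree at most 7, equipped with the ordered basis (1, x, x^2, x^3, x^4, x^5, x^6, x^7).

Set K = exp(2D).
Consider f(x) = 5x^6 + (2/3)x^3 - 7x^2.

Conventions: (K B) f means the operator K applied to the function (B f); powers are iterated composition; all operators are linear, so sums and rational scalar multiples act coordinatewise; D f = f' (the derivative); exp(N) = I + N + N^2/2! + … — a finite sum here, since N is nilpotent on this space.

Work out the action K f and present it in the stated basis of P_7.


order-1 term: 60x^5 + 4x^2 - 28x
order-2 term: 300x^4 + 8x - 28
order-3 term: 800x^3 + 16/3
order-4 term: 1200x^2
order-5 term: 960x
order-6 term: 320
the series for exp(2D) f terminates at order 6
exp(2D) f = 5x^6 + 60x^5 + 300x^4 + (2402/3)x^3 + 1197x^2 + 940x + 892/3

the result is g(x) = 5x^6 + 60x^5 + 300x^4 + (2402/3)x^3 + 1197x^2 + 940x + 892/3


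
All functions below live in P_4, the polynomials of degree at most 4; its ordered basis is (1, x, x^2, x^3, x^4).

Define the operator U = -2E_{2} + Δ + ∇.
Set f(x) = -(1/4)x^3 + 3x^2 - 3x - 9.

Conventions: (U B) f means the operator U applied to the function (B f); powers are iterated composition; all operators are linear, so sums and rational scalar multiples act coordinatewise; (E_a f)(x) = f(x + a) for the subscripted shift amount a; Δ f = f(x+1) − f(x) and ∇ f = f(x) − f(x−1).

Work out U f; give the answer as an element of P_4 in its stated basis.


E_{2} f = -(1/4)x^3 + (3/2)x^2 + 6x - 5
(-2E_{2}) f = (1/2)x^3 - 3x^2 - 12x + 10
Δ f = -(3/4)x^2 + (21/4)x - 1/4
∇ f = -(3/4)x^2 + (27/4)x - 25/4
(-2E_{2} + Δ + ∇) f = (1/2)x^3 - (9/2)x^2 + 7/2

g(x) = (1/2)x^3 - (9/2)x^2 + 7/2


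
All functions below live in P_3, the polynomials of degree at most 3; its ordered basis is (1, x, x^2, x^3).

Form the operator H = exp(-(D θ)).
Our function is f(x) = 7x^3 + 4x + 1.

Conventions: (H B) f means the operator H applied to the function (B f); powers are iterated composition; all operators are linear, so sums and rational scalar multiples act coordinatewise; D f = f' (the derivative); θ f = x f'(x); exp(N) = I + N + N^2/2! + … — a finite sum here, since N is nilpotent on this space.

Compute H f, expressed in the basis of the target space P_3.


g(x) = 7x^3 - 63x^2 + 130x - 45

order-1 term: -63x^2 - 4
order-2 term: 126x
order-3 term: -42
the series for exp(-(D θ)) f terminates at order 3
exp(-(D θ)) f = 7x^3 - 63x^2 + 130x - 45


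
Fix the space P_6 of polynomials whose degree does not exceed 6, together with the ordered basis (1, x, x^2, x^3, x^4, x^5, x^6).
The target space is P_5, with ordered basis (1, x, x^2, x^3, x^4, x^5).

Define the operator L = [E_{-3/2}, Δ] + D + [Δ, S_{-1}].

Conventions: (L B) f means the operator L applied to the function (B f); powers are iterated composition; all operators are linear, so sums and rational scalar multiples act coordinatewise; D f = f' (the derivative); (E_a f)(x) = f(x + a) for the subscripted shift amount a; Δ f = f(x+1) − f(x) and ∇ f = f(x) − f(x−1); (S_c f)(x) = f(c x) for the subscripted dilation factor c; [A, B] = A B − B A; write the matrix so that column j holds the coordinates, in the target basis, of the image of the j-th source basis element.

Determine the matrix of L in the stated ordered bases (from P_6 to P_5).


image of 1: 0
image of x: -1
image of x^2: 6x
image of x^3: -3x^2 - 2
image of x^4: 12x^3 + 8x
image of x^5: -5x^4 - 20x^2 - 2
image of x^6: 18x^5 + 40x^3 + 12x
each image's coordinates form column j of the matrix

the matrix is [[0, -1, 0, -2, 0, -2, 0]; [0, 0, 6, 0, 8, 0, 12]; [0, 0, 0, -3, 0, -20, 0]; [0, 0, 0, 0, 12, 0, 40]; [0, 0, 0, 0, 0, -5, 0]; [0, 0, 0, 0, 0, 0, 18]] (rows listed top to bottom)


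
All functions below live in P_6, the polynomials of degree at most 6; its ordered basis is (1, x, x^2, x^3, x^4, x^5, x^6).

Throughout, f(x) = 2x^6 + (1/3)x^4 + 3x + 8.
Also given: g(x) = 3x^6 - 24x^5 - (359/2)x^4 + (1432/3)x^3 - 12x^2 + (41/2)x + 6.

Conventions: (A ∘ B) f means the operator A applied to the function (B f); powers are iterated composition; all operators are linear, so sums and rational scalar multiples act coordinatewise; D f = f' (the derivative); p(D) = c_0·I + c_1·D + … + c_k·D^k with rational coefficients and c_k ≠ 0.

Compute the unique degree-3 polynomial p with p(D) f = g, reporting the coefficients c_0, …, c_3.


D^0 f = 2x^6 + (1/3)x^4 + 3x + 8
D^1 f = 12x^5 + (4/3)x^3 + 3
D^2 f = 60x^4 + 4x^2
D^3 f = 240x^3 + 8x
matching coefficients of g against c_0 f + c_1 Df + … from the top degree down determines the c_i
solution: c_0 = 3/2, c_1 = -2, c_2 = -3, c_3 = 2

p(D) = (3/2)·I − 2·D − 3·D^2 + 2·D^3, i.e. c_0 = 3/2, c_1 = -2, c_2 = -3, c_3 = 2


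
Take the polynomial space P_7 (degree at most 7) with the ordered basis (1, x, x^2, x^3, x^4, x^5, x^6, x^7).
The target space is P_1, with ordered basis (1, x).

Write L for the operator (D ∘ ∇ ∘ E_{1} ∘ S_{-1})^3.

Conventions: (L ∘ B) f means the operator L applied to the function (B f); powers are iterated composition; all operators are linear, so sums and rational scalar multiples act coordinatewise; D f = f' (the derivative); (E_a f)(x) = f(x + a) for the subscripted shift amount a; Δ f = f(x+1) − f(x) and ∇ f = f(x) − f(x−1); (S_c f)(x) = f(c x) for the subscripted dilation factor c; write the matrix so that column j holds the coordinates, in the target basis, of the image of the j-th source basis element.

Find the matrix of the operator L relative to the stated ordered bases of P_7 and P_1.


the matrix is [[0, 0, 0, 0, 0, 0, 720, -2520]; [0, 0, 0, 0, 0, 0, 0, -5040]] (rows listed top to bottom)

image of 1: 0
image of x: 0
image of x^2: 0
image of x^3: 0
image of x^4: 0
image of x^5: 0
image of x^6: 720
image of x^7: -5040x - 2520
each image's coordinates form column j of the matrix


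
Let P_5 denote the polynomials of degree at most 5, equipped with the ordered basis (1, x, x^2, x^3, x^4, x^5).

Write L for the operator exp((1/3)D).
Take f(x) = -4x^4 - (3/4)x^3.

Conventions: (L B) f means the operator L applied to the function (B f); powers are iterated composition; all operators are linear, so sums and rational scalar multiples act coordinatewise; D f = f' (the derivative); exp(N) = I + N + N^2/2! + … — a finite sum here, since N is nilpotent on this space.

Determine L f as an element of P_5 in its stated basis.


the image equals g(x) = -4x^4 - (73/12)x^3 - (41/12)x^2 - (91/108)x - 25/324

order-1 term: -(16/3)x^3 - (3/4)x^2
order-2 term: -(8/3)x^2 - (1/4)x
order-3 term: -(16/27)x - 1/36
order-4 term: -4/81
the series for exp((1/3)D) f terminates at order 4
exp((1/3)D) f = -4x^4 - (73/12)x^3 - (41/12)x^2 - (91/108)x - 25/324


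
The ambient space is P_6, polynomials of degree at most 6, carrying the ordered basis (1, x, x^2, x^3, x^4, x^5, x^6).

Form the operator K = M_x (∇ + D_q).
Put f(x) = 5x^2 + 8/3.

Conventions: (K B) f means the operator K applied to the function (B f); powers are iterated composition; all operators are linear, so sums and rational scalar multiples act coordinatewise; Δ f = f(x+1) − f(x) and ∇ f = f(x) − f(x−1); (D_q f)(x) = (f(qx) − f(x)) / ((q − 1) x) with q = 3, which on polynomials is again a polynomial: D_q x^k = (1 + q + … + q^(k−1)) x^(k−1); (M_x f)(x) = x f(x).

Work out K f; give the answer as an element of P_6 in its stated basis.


∇ f = 10x - 5
D_q f = 20x
(∇ + D_q) f = 30x - 5
M_x (∇ + D_q) f = 30x^2 - 5x

the image equals g(x) = 30x^2 - 5x


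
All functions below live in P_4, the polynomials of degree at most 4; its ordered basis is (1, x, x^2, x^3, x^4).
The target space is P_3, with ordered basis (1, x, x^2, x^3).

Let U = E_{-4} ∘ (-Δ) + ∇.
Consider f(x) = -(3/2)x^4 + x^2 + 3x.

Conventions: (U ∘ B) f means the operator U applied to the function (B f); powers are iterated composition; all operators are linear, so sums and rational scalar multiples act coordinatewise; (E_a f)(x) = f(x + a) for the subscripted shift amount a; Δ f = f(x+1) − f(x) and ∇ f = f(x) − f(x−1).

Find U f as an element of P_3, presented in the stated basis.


Δ f = -6x^3 - 9x^2 - 4x + 5/2
(-Δ) f = 6x^3 + 9x^2 + 4x - 5/2
E_{-4} (-Δ) f = 6x^3 - 63x^2 + 220x - 517/2
∇ f = -6x^3 + 9x^2 - 4x + 7/2
(E_{-4} ∘ (-Δ) + ∇) f = -54x^2 + 216x - 255

the result is g(x) = -54x^2 + 216x - 255


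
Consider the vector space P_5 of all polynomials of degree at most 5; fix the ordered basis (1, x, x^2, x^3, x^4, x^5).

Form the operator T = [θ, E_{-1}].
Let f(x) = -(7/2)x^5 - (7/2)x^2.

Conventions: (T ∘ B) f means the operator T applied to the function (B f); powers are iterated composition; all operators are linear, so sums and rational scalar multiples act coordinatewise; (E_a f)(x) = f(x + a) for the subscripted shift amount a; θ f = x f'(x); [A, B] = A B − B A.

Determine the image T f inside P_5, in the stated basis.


E_{-1} f = -(7/2)x^5 + (35/2)x^4 - 35x^3 + (63/2)x^2 - (21/2)x
θ E_{-1} f = -(35/2)x^5 + 70x^4 - 105x^3 + 63x^2 - (21/2)x
θ f = -(35/2)x^5 - 7x^2
E_{-1} θ f = -(35/2)x^5 + (175/2)x^4 - 175x^3 + 168x^2 - (147/2)x + 21/2
[θ, E_{-1}] f = -(35/2)x^4 + 70x^3 - 105x^2 + 63x - 21/2

the result is g(x) = -(35/2)x^4 + 70x^3 - 105x^2 + 63x - 21/2


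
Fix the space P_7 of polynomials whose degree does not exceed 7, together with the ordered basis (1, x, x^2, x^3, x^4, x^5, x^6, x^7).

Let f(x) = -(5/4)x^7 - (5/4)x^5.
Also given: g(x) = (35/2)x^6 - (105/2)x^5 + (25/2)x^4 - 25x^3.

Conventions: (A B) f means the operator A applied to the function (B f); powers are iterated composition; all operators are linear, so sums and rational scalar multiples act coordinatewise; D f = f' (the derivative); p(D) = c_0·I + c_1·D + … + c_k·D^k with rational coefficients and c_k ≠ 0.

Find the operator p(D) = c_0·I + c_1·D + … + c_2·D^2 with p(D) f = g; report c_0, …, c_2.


D^0 f = -(5/4)x^7 - (5/4)x^5
D^1 f = -(35/4)x^6 - (25/4)x^4
D^2 f = -(105/2)x^5 - 25x^3
matching coefficients of g against c_0 f + c_1 Df + … from the top degree down determines the c_i
solution: c_0 = 0, c_1 = -2, c_2 = 1

c_0 = 0, c_1 = -2, c_2 = 1


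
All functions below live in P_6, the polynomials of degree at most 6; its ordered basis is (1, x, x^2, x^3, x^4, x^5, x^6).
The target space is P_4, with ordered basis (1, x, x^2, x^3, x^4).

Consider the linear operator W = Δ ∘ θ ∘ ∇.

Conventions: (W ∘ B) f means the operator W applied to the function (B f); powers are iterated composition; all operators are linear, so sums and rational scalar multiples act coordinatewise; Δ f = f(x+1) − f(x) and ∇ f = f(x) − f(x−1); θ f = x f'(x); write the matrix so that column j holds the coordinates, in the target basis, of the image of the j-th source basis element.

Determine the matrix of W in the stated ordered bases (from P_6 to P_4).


image of 1: 0
image of x: 0
image of x^2: 2
image of x^3: 12x + 3
image of x^4: 36x^2 + 12x + 4
image of x^5: 80x^3 + 30x^2 + 30x + 5
image of x^6: 150x^4 + 60x^3 + 120x^2 + 30x + 6
each image's coordinates form column j of the matrix

the matrix is [[0, 0, 2, 3, 4, 5, 6]; [0, 0, 0, 12, 12, 30, 30]; [0, 0, 0, 0, 36, 30, 120]; [0, 0, 0, 0, 0, 80, 60]; [0, 0, 0, 0, 0, 0, 150]] (rows listed top to bottom)


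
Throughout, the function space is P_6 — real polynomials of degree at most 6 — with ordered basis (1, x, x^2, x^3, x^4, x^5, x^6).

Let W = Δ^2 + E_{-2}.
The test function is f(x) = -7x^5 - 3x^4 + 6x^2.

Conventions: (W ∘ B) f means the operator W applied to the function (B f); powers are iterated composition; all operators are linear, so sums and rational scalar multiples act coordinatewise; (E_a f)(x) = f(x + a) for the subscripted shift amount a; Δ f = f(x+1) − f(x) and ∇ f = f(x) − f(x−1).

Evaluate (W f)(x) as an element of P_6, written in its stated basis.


Δ f = -35x^4 - 82x^3 - 88x^2 - 35x - 4
Δ Δ f = -140x^3 - 456x^2 - 562x - 240
E_{-2} f = -7x^5 + 67x^4 - 256x^3 + 494x^2 - 488x + 200
(Δ^2 + E_{-2}) f = -7x^5 + 67x^4 - 396x^3 + 38x^2 - 1050x - 40

the result is g(x) = -7x^5 + 67x^4 - 396x^3 + 38x^2 - 1050x - 40
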